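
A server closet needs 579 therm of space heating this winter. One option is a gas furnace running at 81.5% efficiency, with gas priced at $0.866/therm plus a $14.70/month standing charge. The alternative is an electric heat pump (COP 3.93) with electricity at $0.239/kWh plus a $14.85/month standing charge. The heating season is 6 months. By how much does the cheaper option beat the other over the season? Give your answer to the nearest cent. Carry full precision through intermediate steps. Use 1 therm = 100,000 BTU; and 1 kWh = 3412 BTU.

$417.66

Heat load = 579 therm × 100,000 = 57,900,000 BTU
Gas: input = 57,900,000 / 0.815 = 71,042,945 BTU = 710.4 therm → 710.4 × $0.866 = $615.23; + 6 × $14.70 standing = $703.43
Heat pump: 57,900,000 BTU / 3412 = 16,970 kWh heat; / 3.93 = 4,318 kWh in → × $0.239 = $1,031.99; + 6 × $14.85 standing = $1,121.09
Difference = |$703.43 − $1,121.09| = $417.66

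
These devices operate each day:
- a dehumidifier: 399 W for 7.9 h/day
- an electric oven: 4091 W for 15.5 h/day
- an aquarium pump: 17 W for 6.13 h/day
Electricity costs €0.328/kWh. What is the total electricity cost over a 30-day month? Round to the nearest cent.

€656.00

dehumidifier: 399 W × 7.9 h × 30 d = 94,563 Wh = 94.56 kWh
electric oven: 4091 W × 15.5 h × 30 d = 1,902,315 Wh = 1,902 kWh
aquarium pump: 17 W × 6.13 h × 30 d = 3,126 Wh = 3.126 kWh
Total energy = 94.56 + 1,902 + 3.126 = 2,000 kWh
Cost = 2,000 kWh × €0.328 = €656.00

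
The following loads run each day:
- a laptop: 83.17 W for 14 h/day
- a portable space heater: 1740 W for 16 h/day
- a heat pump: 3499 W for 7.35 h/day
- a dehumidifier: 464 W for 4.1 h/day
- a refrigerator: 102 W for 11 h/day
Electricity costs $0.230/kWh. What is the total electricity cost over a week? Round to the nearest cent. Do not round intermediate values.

laptop: 83.17 W × 14 h × 7 d = 8,151 Wh = 8.151 kWh
portable space heater: 1740 W × 16 h × 7 d = 194,880 Wh = 194.9 kWh
heat pump: 3499 W × 7.35 h × 7 d = 180,024 Wh = 180 kWh
dehumidifier: 464 W × 4.1 h × 7 d = 13,317 Wh = 13.32 kWh
refrigerator: 102 W × 11 h × 7 d = 7,854 Wh = 7.854 kWh
Total energy = 8.151 + 194.9 + 180 + 13.32 + 7.854 = 404.2 kWh
Cost = 404.2 kWh × $0.230 = $92.97

$92.97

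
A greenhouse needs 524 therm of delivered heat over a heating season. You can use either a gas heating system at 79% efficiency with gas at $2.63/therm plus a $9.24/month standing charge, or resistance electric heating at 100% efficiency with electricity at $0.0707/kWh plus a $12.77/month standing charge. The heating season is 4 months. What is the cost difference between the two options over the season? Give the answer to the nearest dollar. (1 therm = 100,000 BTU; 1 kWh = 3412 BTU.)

$645

Heat load = 524 therm × 100,000 = 52,400,000 BTU
Gas: input = 52,400,000 / 0.79 = 66,329,114 BTU = 663.3 therm → 663.3 × $2.63 = $1,744.46; + 4 × $9.24 standing = $1,781.42
Electric: 52,400,000 BTU / 3412 = 15,360 kWh → × $0.0707 = $1,085.78; + 4 × $12.77 standing = $1,136.86
Difference = |$1,781.42 − $1,136.86| = $644.56 ≈ $645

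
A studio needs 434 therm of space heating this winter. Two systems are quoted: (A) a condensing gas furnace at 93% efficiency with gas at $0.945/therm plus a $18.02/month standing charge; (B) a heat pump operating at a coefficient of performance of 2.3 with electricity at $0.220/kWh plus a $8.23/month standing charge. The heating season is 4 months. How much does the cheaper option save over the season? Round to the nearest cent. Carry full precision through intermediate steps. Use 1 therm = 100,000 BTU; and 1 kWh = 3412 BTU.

Heat load = 434 therm × 100,000 = 43,400,000 BTU
Gas: input = 43,400,000 / 0.930 = 46,666,667 BTU = 466.7 therm → 466.7 × $0.945 = $441.00; + 4 × $18.02 standing = $513.08
Heat pump: 43,400,000 BTU / 3412 = 12,720 kWh heat; / 2.3 = 5,530 kWh in → × $0.220 = $1,216.68; + 4 × $8.23 standing = $1,249.60
Difference = |$513.08 − $1,249.60| = $736.52

$736.52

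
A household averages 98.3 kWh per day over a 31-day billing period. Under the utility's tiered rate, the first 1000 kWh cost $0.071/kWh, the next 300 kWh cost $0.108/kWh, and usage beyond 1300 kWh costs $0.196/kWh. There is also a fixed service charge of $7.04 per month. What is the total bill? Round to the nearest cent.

$452.91

Usage = 98.3 kWh/day × 31 days = 3047.3 kWh
First 1000 kWh × $0.071 = $71.00
Next 300 kWh × $0.108 = $32.40
Remaining 1747.3 kWh × $0.196 = $342.47
Energy charge = $445.87; + service $7.04 = $452.91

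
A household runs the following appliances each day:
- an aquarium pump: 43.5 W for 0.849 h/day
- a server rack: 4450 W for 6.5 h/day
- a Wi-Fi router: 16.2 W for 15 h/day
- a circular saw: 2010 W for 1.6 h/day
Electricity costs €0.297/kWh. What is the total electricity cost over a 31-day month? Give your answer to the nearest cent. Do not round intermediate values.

aquarium pump: 43.5 W × 0.849 h × 31 d = 1,145 Wh = 1.145 kWh
server rack: 4450 W × 6.5 h × 31 d = 896,675 Wh = 896.7 kWh
Wi-Fi router: 16.2 W × 15 h × 31 d = 7,533 Wh = 7.533 kWh
circular saw: 2010 W × 1.6 h × 31 d = 99,696 Wh = 99.7 kWh
Total energy = 1.145 + 896.7 + 7.533 + 99.7 = 1,005 kWh
Cost = 1,005 kWh × €0.297 = €298.50

€298.50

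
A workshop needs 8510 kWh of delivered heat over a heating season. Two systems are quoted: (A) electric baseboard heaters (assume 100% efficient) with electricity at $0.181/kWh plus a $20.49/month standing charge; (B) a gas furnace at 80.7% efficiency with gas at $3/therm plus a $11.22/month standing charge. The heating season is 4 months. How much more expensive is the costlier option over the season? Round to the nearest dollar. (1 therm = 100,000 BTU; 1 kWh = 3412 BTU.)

$498

Heat load = 8510 kWh × 3412 = 29,036,120 BTU
Gas: input = 29,036,120 / 0.807 = 35,980,322 BTU = 359.8 therm → 359.8 × $3 = $1,079.41; + 4 × $11.22 standing = $1,124.29
Electric: 29,036,120 BTU / 3412 = 8,510 kWh → × $0.181 = $1,540.31; + 4 × $20.49 standing = $1,622.27
Difference = |$1,124.29 − $1,622.27| = $497.98 ≈ $498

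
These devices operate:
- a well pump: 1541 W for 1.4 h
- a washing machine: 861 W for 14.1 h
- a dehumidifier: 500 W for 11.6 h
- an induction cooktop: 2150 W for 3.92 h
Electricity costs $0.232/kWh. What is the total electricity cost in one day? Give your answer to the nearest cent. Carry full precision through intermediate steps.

$6.62

well pump: 1541 W × 1.4 h = 2,157 Wh = 2.157 kWh
washing machine: 861 W × 14.1 h = 12,140 Wh = 12.14 kWh
dehumidifier: 500 W × 11.6 h = 5,800 Wh = 5.8 kWh
induction cooktop: 2150 W × 3.92 h = 8,428 Wh = 8.428 kWh
Total energy = 2.157 + 12.14 + 5.8 + 8.428 = 28.53 kWh
Cost = 28.53 kWh × $0.232 = $6.62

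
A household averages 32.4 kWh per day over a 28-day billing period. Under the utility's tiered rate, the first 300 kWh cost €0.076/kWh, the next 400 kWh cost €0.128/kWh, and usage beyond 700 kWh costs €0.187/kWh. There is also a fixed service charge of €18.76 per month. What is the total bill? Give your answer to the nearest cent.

€131.51

Usage = 32.4 kWh/day × 28 days = 907.2 kWh
First 300 kWh × €0.076 = €22.80
Next 400 kWh × €0.128 = €51.20
Remaining 207.2 kWh × €0.187 = €38.75
Energy charge = €112.75; + service €18.76 = €131.51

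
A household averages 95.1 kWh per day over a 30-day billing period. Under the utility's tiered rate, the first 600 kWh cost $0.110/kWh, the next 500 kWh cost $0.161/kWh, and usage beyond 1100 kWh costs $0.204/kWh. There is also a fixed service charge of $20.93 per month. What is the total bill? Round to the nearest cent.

Usage = 95.1 kWh/day × 30 days = 2853 kWh
First 600 kWh × $0.110 = $66.00
Next 500 kWh × $0.161 = $80.50
Remaining 1753 kWh × $0.204 = $357.61
Energy charge = $504.11; + service $20.93 = $525.04

$525.04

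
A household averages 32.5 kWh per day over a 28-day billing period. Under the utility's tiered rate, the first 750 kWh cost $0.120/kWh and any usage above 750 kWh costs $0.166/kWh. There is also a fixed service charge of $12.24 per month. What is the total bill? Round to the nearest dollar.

$129

Usage = 32.5 kWh/day × 28 days = 910 kWh
First 750 kWh × $0.120 = $90.00
Remaining 160 kWh × $0.166 = $26.56
Energy charge = $116.56; + service $12.24 = $128.80 ≈ $129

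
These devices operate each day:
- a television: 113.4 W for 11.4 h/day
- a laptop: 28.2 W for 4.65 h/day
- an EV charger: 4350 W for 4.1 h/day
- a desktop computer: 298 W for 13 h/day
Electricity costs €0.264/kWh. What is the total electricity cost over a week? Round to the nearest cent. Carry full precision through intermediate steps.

television: 113.4 W × 11.4 h × 7 d = 9,049 Wh = 9.049 kWh
laptop: 28.2 W × 4.65 h × 7 d = 918 Wh = 0.9179 kWh
EV charger: 4350 W × 4.1 h × 7 d = 124,845 Wh = 124.8 kWh
desktop computer: 298 W × 13 h × 7 d = 27,118 Wh = 27.12 kWh
Total energy = 9.049 + 0.9179 + 124.8 + 27.12 = 161.9 kWh
Cost = 161.9 kWh × €0.264 = €42.75

€42.75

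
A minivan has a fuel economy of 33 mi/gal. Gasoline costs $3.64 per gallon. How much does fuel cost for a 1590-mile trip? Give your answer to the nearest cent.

$175.38

Fuel = 1590 mi / 33 mpg = 48.18 gal
Cost = 48.18 gal × $3.64/gal = $175.38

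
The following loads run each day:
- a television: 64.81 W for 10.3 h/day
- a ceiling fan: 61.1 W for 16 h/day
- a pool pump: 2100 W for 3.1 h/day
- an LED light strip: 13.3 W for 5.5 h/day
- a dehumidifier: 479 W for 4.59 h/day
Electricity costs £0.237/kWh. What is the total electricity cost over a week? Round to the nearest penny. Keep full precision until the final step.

£17.30

television: 64.81 W × 10.3 h × 7 d = 4,673 Wh = 4.673 kWh
ceiling fan: 61.1 W × 16 h × 7 d = 6,843 Wh = 6.843 kWh
pool pump: 2100 W × 3.1 h × 7 d = 45,570 Wh = 45.57 kWh
LED light strip: 13.3 W × 5.5 h × 7 d = 512 Wh = 0.5121 kWh
dehumidifier: 479 W × 4.59 h × 7 d = 15,390 Wh = 15.39 kWh
Total energy = 4.673 + 6.843 + 45.57 + 0.5121 + 15.39 = 72.99 kWh
Cost = 72.99 kWh × £0.237 = £17.30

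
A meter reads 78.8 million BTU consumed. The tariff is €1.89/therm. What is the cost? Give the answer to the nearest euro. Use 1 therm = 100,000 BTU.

€1489

78.8 million BTU × (10 therm/million BTU) = 788 therm
Cost = 788 therm × €1.89/therm = €1,489.32 ≈ €1489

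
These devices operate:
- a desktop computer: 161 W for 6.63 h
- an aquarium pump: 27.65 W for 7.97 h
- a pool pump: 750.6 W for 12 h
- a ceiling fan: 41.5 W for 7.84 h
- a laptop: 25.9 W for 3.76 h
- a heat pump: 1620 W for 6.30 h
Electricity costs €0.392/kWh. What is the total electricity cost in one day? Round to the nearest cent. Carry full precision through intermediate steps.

desktop computer: 161 W × 6.63 h = 1,067 Wh = 1.067 kWh
aquarium pump: 27.65 W × 7.97 h = 220 Wh = 0.2204 kWh
pool pump: 750.6 W × 12 h = 9,007 Wh = 9.007 kWh
ceiling fan: 41.5 W × 7.84 h = 325 Wh = 0.3254 kWh
laptop: 25.9 W × 3.76 h = 97 Wh = 0.09738 kWh
heat pump: 1620 W × 6.30 h = 10,206 Wh = 10.21 kWh
Total energy = 1.067 + 0.2204 + 9.007 + 0.3254 + 0.09738 + 10.21 = 20.92 kWh
Cost = 20.92 kWh × €0.392 = €8.20

€8.20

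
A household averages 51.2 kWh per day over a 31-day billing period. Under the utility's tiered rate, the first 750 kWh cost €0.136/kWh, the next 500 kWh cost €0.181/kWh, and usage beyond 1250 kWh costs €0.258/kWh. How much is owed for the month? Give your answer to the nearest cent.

€279.50

Usage = 51.2 kWh/day × 31 days = 1587.2 kWh
First 750 kWh × €0.136 = €102.00
Next 500 kWh × €0.181 = €90.50
Remaining 337.2 kWh × €0.258 = €87.00
Total = €279.50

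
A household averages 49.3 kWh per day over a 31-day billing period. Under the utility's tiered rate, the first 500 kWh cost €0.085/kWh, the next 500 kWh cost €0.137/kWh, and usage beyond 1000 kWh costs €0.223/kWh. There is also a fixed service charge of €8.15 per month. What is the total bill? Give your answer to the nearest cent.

€236.96

Usage = 49.3 kWh/day × 31 days = 1528.3 kWh
First 500 kWh × €0.085 = €42.50
Next 500 kWh × €0.137 = €68.50
Remaining 528.3 kWh × €0.223 = €117.81
Energy charge = €228.81; + service €8.15 = €236.96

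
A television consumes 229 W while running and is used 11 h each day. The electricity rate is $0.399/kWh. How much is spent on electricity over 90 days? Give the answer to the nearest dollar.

$90

Energy = 229 W × 11 h/day × 90 days = 226,710 Wh = 226.7 kWh
Cost = 226.7 kWh × $0.399/kWh = $90.46 ≈ $90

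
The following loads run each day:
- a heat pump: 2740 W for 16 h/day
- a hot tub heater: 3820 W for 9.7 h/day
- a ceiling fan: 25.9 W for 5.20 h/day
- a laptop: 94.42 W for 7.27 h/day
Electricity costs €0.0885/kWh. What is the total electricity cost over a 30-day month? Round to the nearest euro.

€217

heat pump: 2740 W × 16 h × 30 d = 1,315,200 Wh = 1,315 kWh
hot tub heater: 3820 W × 9.7 h × 30 d = 1,111,620 Wh = 1,112 kWh
ceiling fan: 25.9 W × 5.20 h × 30 d = 4,040 Wh = 4.04 kWh
laptop: 94.42 W × 7.27 h × 30 d = 20,593 Wh = 20.59 kWh
Total energy = 1,315 + 1,112 + 4.04 + 20.59 = 2,451 kWh
Cost = 2,451 kWh × €0.0885 = €216.95 ≈ €217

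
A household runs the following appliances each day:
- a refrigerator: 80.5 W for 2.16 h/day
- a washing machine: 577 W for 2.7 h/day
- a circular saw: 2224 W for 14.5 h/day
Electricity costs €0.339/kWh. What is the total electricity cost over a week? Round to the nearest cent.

€80.63

refrigerator: 80.5 W × 2.16 h × 7 d = 1,217 Wh = 1.217 kWh
washing machine: 577 W × 2.7 h × 7 d = 10,905 Wh = 10.91 kWh
circular saw: 2224 W × 14.5 h × 7 d = 225,736 Wh = 225.7 kWh
Total energy = 1.217 + 10.91 + 225.7 = 237.9 kWh
Cost = 237.9 kWh × €0.339 = €80.63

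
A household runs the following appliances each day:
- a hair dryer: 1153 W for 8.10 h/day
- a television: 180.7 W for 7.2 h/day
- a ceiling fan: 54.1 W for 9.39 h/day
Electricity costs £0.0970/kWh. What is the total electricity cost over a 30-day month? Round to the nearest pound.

£32

hair dryer: 1153 W × 8.10 h × 30 d = 280,179 Wh = 280.2 kWh
television: 180.7 W × 7.2 h × 30 d = 39,031 Wh = 39.03 kWh
ceiling fan: 54.1 W × 9.39 h × 30 d = 15,240 Wh = 15.24 kWh
Total energy = 280.2 + 39.03 + 15.24 = 334.5 kWh
Cost = 334.5 kWh × £0.0970 = £32.44 ≈ £32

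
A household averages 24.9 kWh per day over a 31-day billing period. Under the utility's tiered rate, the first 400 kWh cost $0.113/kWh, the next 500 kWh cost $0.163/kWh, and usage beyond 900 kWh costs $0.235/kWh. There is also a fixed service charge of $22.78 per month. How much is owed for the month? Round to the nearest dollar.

$129

Usage = 24.9 kWh/day × 31 days = 771.9 kWh
First 400 kWh × $0.113 = $45.20
Next 371.9 kWh × $0.163 = $60.62
Remaining tier: 0 kWh (not reached)
Energy charge = $105.82; + service $22.78 = $128.60 ≈ $129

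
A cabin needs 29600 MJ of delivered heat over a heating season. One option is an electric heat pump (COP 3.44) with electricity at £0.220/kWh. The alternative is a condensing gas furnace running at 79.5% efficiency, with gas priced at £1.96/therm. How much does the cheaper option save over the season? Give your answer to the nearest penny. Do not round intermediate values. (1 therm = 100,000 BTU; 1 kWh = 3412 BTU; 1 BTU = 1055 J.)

Heat load = 29600 MJ = 29,600,000,000 J / 1055 = 28,056,872 BTU
Gas: input = 28,056,872 / 0.795 = 35,291,663 BTU = 352.9 therm → 352.9 × £1.96 = £691.72
Heat pump: 28,056,872 BTU / 3412 = 8,223 kWh heat; / 3.44 = 2,390 kWh in → × £0.220 = £525.89
Difference = |£691.72 − £525.89| = £165.83

£165.83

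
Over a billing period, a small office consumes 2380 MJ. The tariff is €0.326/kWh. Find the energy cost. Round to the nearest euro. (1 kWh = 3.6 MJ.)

2380 MJ × (0.27778 kWh/MJ) = 661.1 kWh
Cost = 661.1 kWh × €0.326/kWh = €215.52 ≈ €216

€216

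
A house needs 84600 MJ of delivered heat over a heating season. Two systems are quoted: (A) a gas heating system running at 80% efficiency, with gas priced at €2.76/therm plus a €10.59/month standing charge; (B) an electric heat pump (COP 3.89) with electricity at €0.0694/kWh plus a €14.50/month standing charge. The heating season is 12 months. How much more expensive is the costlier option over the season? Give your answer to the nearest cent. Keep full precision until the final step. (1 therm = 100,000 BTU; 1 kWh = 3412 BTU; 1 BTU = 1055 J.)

Heat load = 84600 MJ = 84,600,000,000 J / 1055 = 80,189,573 BTU
Gas: input = 80,189,573 / 0.80 = 100,236,967 BTU = 1,002 therm → 1,002 × €2.76 = €2,766.54; + 12 × €10.59 standing = €2,893.62
Heat pump: 80,189,573 BTU / 3412 = 23,500 kWh heat; / 3.89 = 6,042 kWh in → × €0.0694 = €419.29; + 12 × €14.50 standing = €593.29
Difference = |€2,893.62 − €593.29| = €2,300.33

€2300.33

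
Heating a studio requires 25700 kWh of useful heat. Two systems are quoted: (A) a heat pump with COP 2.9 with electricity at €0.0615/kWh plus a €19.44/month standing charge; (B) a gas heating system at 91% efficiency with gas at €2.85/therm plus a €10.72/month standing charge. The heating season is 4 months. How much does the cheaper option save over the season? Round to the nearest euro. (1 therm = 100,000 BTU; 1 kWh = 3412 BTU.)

Heat load = 25700 kWh × 3412 = 87,688,400 BTU
Gas: input = 87,688,400 / 0.91 = 96,360,879 BTU = 963.6 therm → 963.6 × €2.85 = €2,746.29; + 4 × €10.72 standing = €2,789.17
Heat pump: 87,688,400 BTU / 3412 = 25,700 kWh heat; / 2.9 = 8,862 kWh in → × €0.0615 = €545.02; + 4 × €19.44 standing = €622.78
Difference = |€2,789.17 − €622.78| = €2,166.39 ≈ €2166

€2166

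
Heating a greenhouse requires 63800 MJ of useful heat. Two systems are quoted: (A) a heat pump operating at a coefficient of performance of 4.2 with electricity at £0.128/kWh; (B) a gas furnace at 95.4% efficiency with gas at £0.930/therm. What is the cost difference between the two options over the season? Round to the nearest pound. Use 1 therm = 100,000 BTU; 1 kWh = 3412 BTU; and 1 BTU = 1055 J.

Heat load = 63800 MJ = 63,800,000,000 J / 1055 = 60,473,934 BTU
Gas: input = 60,473,934 / 0.954 = 63,389,868 BTU = 633.9 therm → 633.9 × £0.930 = £589.53
Heat pump: 60,473,934 BTU / 3412 = 17,720 kWh heat; / 4.2 = 4,220 kWh in → × £0.128 = £540.16
Difference = |£589.53 − £540.16| = £49.37 ≈ £49

£49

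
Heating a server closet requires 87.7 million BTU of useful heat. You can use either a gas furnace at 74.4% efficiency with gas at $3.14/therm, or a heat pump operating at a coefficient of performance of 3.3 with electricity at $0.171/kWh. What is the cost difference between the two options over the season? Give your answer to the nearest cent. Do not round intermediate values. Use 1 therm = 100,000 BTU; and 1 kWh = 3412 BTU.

$2369.41

Heat load = 87.7 × 10⁶ BTU = 87,700,000 BTU
Gas: input = 87,700,000 / 0.744 = 117,876,344 BTU = 1,179 therm → 1,179 × $3.14 = $3,701.32
Heat pump: 87,700,000 BTU / 3412 = 25,700 kWh heat; / 3.3 = 7,789 kWh in → × $0.171 = $1,331.90
Difference = |$3,701.32 − $1,331.90| = $2,369.41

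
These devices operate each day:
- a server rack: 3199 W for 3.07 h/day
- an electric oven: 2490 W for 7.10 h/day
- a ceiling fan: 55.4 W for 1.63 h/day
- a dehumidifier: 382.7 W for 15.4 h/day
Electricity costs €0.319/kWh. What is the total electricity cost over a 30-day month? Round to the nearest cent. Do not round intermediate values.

€320.44

server rack: 3199 W × 3.07 h × 30 d = 294,628 Wh = 294.6 kWh
electric oven: 2490 W × 7.10 h × 30 d = 530,370 Wh = 530.4 kWh
ceiling fan: 55.4 W × 1.63 h × 30 d = 2,709 Wh = 2.709 kWh
dehumidifier: 382.7 W × 15.4 h × 30 d = 176,807 Wh = 176.8 kWh
Total energy = 294.6 + 530.4 + 2.709 + 176.8 = 1,005 kWh
Cost = 1,005 kWh × €0.319 = €320.44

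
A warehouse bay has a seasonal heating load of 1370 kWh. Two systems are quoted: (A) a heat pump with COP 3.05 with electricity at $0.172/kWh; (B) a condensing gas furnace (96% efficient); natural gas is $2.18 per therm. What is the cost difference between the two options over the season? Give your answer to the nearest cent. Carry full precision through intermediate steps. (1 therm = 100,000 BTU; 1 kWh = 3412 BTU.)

Heat load = 1370 kWh × 3412 = 4,674,440 BTU
Gas: input = 4,674,440 / 0.96 = 4,869,208 BTU = 48.69 therm → 48.69 × $2.18 = $106.15
Heat pump: 4,674,440 BTU / 3412 = 1,370 kWh heat; / 3.05 = 449.2 kWh in → × $0.172 = $77.26
Difference = |$106.15 − $77.26| = $28.89

$28.89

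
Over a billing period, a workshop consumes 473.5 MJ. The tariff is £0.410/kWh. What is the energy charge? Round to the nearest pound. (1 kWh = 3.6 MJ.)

473.5 MJ × (0.27778 kWh/MJ) = 131.5 kWh
Cost = 131.5 kWh × £0.410/kWh = £53.93 ≈ £54

£54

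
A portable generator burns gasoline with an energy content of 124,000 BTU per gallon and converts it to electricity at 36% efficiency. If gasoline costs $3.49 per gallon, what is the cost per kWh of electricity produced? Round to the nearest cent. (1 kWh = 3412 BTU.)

Electrical output per gallon = 124,000 BTU × 0.36 / 3412 BTU/kWh = 13.08 kWh
Cost per kWh = $3.49 / 13.08 kWh = $0.267

$0.27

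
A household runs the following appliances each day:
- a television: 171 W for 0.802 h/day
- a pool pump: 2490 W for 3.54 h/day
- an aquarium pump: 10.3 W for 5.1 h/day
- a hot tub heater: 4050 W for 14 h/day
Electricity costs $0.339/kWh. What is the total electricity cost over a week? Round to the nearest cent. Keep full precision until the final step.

television: 171 W × 0.802 h × 7 d = 960 Wh = 0.96 kWh
pool pump: 2490 W × 3.54 h × 7 d = 61,702 Wh = 61.7 kWh
aquarium pump: 10.3 W × 5.1 h × 7 d = 368 Wh = 0.3677 kWh
hot tub heater: 4050 W × 14 h × 7 d = 396,900 Wh = 396.9 kWh
Total energy = 0.96 + 61.7 + 0.3677 + 396.9 = 459.9 kWh
Cost = 459.9 kWh × $0.339 = $155.92

$155.92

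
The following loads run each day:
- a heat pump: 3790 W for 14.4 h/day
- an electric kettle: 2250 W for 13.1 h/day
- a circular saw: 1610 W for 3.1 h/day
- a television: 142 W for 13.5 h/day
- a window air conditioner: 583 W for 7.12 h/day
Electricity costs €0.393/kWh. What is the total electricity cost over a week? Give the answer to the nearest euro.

heat pump: 3790 W × 14.4 h × 7 d = 382,032 Wh = 382 kWh
electric kettle: 2250 W × 13.1 h × 7 d = 206,325 Wh = 206.3 kWh
circular saw: 1610 W × 3.1 h × 7 d = 34,937 Wh = 34.94 kWh
television: 142 W × 13.5 h × 7 d = 13,419 Wh = 13.42 kWh
window air conditioner: 583 W × 7.12 h × 7 d = 29,057 Wh = 29.06 kWh
Total energy = 382 + 206.3 + 34.94 + 13.42 + 29.06 = 665.8 kWh
Cost = 665.8 kWh × €0.393 = €261.65 ≈ €262

€262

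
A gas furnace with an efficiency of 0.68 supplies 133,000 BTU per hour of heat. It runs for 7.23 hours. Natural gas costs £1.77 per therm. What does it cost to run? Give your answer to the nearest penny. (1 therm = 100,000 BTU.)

£25.03

Heat delivered = 133,000 BTU/h × 7.23 h = 961,590 BTU
Gas input = 961,590 / 0.68 = 1,414,103 BTU
= 1,414,103 / 100,000 = 14.14 therm
Cost = 14.14 × £1.77/therm = £25.03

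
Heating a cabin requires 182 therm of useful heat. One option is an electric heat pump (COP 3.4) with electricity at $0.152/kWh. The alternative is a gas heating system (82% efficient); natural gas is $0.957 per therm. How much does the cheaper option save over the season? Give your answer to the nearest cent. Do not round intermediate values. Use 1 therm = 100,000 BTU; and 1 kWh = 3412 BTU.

$26.06

Heat load = 182 therm × 100,000 = 18,200,000 BTU
Gas: input = 18,200,000 / 0.82 = 22,195,122 BTU = 222 therm → 222 × $0.957 = $212.41
Heat pump: 18,200,000 BTU / 3412 = 5,334 kWh heat; / 3.4 = 1,569 kWh in → × $0.152 = $238.47
Difference = |$212.41 − $238.47| = $26.06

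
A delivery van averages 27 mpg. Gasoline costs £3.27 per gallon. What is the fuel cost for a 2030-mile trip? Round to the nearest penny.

£245.86

Fuel = 2030 mi / 27 mpg = 75.19 gal
Cost = 75.19 gal × £3.27/gal = £245.86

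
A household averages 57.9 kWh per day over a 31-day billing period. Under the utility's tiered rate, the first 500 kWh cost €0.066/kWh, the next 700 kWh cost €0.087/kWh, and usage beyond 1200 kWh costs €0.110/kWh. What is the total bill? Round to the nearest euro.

Usage = 57.9 kWh/day × 31 days = 1794.9 kWh
First 500 kWh × €0.066 = €33.00
Next 700 kWh × €0.087 = €60.90
Remaining 594.9 kWh × €0.110 = €65.44
Total = €159.34 ≈ €159

€159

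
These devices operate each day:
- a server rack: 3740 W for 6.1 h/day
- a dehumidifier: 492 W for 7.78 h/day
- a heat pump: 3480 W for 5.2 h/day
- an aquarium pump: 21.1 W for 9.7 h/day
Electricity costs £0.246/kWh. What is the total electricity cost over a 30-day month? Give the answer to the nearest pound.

£332

server rack: 3740 W × 6.1 h × 30 d = 684,420 Wh = 684.4 kWh
dehumidifier: 492 W × 7.78 h × 30 d = 114,833 Wh = 114.8 kWh
heat pump: 3480 W × 5.2 h × 30 d = 542,880 Wh = 542.9 kWh
aquarium pump: 21.1 W × 9.7 h × 30 d = 6,140 Wh = 6.14 kWh
Total energy = 684.4 + 114.8 + 542.9 + 6.14 = 1,348 kWh
Cost = 1,348 kWh × £0.246 = £331.68 ≈ £332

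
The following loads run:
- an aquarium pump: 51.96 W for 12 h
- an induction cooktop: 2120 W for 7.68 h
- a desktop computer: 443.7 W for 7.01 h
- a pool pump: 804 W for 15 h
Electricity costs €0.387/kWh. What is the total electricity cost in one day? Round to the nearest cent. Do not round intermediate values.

€12.41

aquarium pump: 51.96 W × 12 h = 624 Wh = 0.6235 kWh
induction cooktop: 2120 W × 7.68 h = 16,282 Wh = 16.28 kWh
desktop computer: 443.7 W × 7.01 h = 3,110 Wh = 3.11 kWh
pool pump: 804 W × 15 h = 12,060 Wh = 12.06 kWh
Total energy = 0.6235 + 16.28 + 3.11 + 12.06 = 32.08 kWh
Cost = 32.08 kWh × €0.387 = €12.41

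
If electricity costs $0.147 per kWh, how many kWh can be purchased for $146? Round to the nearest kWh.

$146 / $0.147 per kWh = 993.2 kWh

993 kWh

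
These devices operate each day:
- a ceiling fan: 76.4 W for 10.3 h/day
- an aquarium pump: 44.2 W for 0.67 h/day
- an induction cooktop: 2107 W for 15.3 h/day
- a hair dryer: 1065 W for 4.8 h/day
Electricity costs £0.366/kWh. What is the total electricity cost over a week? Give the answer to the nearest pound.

ceiling fan: 76.4 W × 10.3 h × 7 d = 5,508 Wh = 5.508 kWh
aquarium pump: 44.2 W × 0.67 h × 7 d = 207 Wh = 0.2073 kWh
induction cooktop: 2107 W × 15.3 h × 7 d = 225,660 Wh = 225.7 kWh
hair dryer: 1065 W × 4.8 h × 7 d = 35,784 Wh = 35.78 kWh
Total energy = 5.508 + 0.2073 + 225.7 + 35.78 = 267.2 kWh
Cost = 267.2 kWh × £0.366 = £97.78 ≈ £98

£98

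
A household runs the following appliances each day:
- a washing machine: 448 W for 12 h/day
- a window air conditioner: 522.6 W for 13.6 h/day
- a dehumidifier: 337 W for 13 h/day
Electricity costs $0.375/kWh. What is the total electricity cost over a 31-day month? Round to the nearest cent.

$196.05

washing machine: 448 W × 12 h × 31 d = 166,656 Wh = 166.7 kWh
window air conditioner: 522.6 W × 13.6 h × 31 d = 220,328 Wh = 220.3 kWh
dehumidifier: 337 W × 13 h × 31 d = 135,811 Wh = 135.8 kWh
Total energy = 166.7 + 220.3 + 135.8 = 522.8 kWh
Cost = 522.8 kWh × $0.375 = $196.05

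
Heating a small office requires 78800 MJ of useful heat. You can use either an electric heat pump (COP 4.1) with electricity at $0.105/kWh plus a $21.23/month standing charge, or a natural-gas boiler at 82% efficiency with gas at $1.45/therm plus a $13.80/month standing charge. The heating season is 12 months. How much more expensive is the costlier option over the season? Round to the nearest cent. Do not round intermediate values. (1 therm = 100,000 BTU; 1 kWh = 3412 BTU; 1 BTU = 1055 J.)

$670.99

Heat load = 78800 MJ = 78,800,000,000 J / 1055 = 74,691,943 BTU
Gas: input = 74,691,943 / 0.82 = 91,087,736 BTU = 910.9 therm → 910.9 × $1.45 = $1,320.77; + 12 × $13.80 standing = $1,486.37
Heat pump: 74,691,943 BTU / 3412 = 21,890 kWh heat; / 4.1 = 5,339 kWh in → × $0.105 = $560.62; + 12 × $21.23 standing = $815.38
Difference = |$1,486.37 − $815.38| = $670.99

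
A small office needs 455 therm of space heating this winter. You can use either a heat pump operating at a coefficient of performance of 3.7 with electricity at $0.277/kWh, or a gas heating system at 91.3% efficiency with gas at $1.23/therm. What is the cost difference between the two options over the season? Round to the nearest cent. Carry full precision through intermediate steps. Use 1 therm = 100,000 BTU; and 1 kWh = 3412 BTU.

$385.37

Heat load = 455 therm × 100,000 = 45,500,000 BTU
Gas: input = 45,500,000 / 0.913 = 49,835,706 BTU = 498.4 therm → 498.4 × $1.23 = $612.98
Heat pump: 45,500,000 BTU / 3412 = 13,340 kWh heat; / 3.7 = 3,604 kWh in → × $0.277 = $998.34
Difference = |$612.98 − $998.34| = $385.37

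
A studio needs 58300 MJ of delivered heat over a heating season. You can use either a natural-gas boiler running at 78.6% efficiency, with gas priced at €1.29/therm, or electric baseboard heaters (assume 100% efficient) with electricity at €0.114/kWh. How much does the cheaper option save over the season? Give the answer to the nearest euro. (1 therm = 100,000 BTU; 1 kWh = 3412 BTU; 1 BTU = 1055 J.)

Heat load = 58300 MJ = 58,300,000,000 J / 1055 = 55,260,664 BTU
Gas: input = 55,260,664 / 0.786 = 70,306,188 BTU = 703.1 therm → 703.1 × €1.29 = €906.95
Electric: 55,260,664 BTU / 3412 = 16,200 kWh → × €0.114 = €1,846.34
Difference = |€906.95 − €1,846.34| = €939.39 ≈ €939

€939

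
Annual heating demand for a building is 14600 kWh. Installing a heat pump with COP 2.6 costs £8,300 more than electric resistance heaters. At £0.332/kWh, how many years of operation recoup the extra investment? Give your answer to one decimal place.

2.8 years

Resistance: 14600 kWh × £0.332 = £4,847.20/yr
Heat pump: 14600 / 2.6 = 5615 kWh in → × £0.332 = £1,864.31/yr
Annual savings = £2,982.89
Payback = £8,300 / £2,982.89 = 2.78 years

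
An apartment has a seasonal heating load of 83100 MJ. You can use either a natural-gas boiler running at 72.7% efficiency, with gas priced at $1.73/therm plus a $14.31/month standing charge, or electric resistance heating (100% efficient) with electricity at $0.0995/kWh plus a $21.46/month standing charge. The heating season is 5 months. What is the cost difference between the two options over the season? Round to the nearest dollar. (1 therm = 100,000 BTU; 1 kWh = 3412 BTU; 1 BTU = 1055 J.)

Heat load = 83100 MJ = 83,100,000,000 J / 1055 = 78,767,773 BTU
Gas: input = 78,767,773 / 0.727 = 108,346,317 BTU = 1,083 therm → 1,083 × $1.73 = $1,874.39; + 5 × $14.31 standing = $1,945.94
Electric: 78,767,773 BTU / 3412 = 23,090 kWh → × $0.0995 = $2,297.01; + 5 × $21.46 standing = $2,404.31
Difference = |$1,945.94 − $2,404.31| = $458.37 ≈ $458

$458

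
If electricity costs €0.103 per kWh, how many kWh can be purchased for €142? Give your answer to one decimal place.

1378.6 kWh

€142 / €0.103 per kWh = 1,379 kWh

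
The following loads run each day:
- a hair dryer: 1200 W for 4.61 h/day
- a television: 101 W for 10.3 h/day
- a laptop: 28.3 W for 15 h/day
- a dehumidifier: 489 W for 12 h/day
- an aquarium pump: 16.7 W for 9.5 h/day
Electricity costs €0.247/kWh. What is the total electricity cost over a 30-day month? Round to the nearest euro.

€97

hair dryer: 1200 W × 4.61 h × 30 d = 165,960 Wh = 166 kWh
television: 101 W × 10.3 h × 30 d = 31,209 Wh = 31.21 kWh
laptop: 28.3 W × 15 h × 30 d = 12,735 Wh = 12.73 kWh
dehumidifier: 489 W × 12 h × 30 d = 176,040 Wh = 176 kWh
aquarium pump: 16.7 W × 9.5 h × 30 d = 4,760 Wh = 4.76 kWh
Total energy = 166 + 31.21 + 12.73 + 176 + 4.76 = 390.7 kWh
Cost = 390.7 kWh × €0.247 = €96.50 ≈ €97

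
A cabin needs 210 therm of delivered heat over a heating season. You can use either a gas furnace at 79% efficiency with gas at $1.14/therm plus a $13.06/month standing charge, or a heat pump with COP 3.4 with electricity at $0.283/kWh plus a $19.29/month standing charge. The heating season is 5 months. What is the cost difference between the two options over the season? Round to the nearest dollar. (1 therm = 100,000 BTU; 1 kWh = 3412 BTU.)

$240

Heat load = 210 therm × 100,000 = 21,000,000 BTU
Gas: input = 21,000,000 / 0.79 = 26,582,278 BTU = 265.8 therm → 265.8 × $1.14 = $303.04; + 5 × $13.06 standing = $368.34
Heat pump: 21,000,000 BTU / 3412 = 6,155 kWh heat; / 3.4 = 1,810 kWh in → × $0.283 = $512.29; + 5 × $19.29 standing = $608.74
Difference = |$368.34 − $608.74| = $240.40 ≈ $240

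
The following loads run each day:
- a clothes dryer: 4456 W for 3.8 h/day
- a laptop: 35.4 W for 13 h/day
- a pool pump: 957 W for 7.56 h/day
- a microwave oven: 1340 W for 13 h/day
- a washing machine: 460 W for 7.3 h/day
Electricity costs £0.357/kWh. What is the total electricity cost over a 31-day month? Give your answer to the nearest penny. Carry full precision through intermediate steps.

clothes dryer: 4456 W × 3.8 h × 31 d = 524,917 Wh = 524.9 kWh
laptop: 35.4 W × 13 h × 31 d = 14,266 Wh = 14.27 kWh
pool pump: 957 W × 7.56 h × 31 d = 224,283 Wh = 224.3 kWh
microwave oven: 1340 W × 13 h × 31 d = 540,020 Wh = 540 kWh
washing machine: 460 W × 7.3 h × 31 d = 104,098 Wh = 104.1 kWh
Total energy = 524.9 + 14.27 + 224.3 + 540 + 104.1 = 1,408 kWh
Cost = 1,408 kWh × £0.357 = £502.51

£502.51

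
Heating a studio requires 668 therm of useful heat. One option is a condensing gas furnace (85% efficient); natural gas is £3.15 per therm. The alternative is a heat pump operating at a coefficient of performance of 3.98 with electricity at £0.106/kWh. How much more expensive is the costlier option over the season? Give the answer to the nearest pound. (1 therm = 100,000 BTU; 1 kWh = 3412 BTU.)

Heat load = 668 therm × 100,000 = 66,800,000 BTU
Gas: input = 66,800,000 / 0.85 = 78,588,235 BTU = 785.9 therm → 785.9 × £3.15 = £2,475.53
Heat pump: 66,800,000 BTU / 3412 = 19,580 kWh heat; / 3.98 = 4,919 kWh in → × £0.106 = £521.42
Difference = |£2,475.53 − £521.42| = £1,954.11 ≈ £1954

£1954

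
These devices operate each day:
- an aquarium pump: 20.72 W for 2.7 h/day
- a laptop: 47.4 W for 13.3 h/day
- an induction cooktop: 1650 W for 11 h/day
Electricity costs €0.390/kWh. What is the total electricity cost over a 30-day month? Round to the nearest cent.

aquarium pump: 20.72 W × 2.7 h × 30 d = 1,678 Wh = 1.678 kWh
laptop: 47.4 W × 13.3 h × 30 d = 18,913 Wh = 18.91 kWh
induction cooktop: 1650 W × 11 h × 30 d = 544,500 Wh = 544.5 kWh
Total energy = 1.678 + 18.91 + 544.5 = 565.1 kWh
Cost = 565.1 kWh × €0.390 = €220.39

€220.39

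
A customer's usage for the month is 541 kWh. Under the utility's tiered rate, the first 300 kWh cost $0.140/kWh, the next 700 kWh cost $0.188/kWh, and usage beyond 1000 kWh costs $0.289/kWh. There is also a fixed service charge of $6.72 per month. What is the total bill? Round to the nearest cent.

First 300 kWh × $0.140 = $42.00
Next 241 kWh × $0.188 = $45.31
Remaining tier: 0 kWh (not reached)
Energy charge = $87.31; + service $6.72 = $94.03

$94.03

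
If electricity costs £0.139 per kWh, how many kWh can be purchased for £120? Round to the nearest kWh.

863 kWh

£120 / £0.139 per kWh = 863.3 kWh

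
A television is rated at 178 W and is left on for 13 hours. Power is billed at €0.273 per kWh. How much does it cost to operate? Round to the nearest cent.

€0.63

Energy = 178 W × 13 h = 2,314 Wh = 2.314 kWh
Cost = 2.314 kWh × €0.273/kWh = €0.63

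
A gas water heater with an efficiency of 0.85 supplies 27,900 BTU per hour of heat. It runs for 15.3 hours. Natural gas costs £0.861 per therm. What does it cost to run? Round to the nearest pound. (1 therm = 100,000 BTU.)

£4

Heat delivered = 27,900 BTU/h × 15.3 h = 426,870 BTU
Gas input = 426,870 / 0.85 = 502,200 BTU
= 502,200 / 100,000 = 5.022 therm
Cost = 5.022 × £0.861/therm = £4.32 ≈ £4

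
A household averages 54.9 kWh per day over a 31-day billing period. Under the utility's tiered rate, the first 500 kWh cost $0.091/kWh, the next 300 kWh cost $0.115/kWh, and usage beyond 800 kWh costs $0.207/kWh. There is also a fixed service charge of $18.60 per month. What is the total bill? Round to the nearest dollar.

Usage = 54.9 kWh/day × 31 days = 1701.9 kWh
First 500 kWh × $0.091 = $45.50
Next 300 kWh × $0.115 = $34.50
Remaining 901.9 kWh × $0.207 = $186.69
Energy charge = $266.69; + service $18.60 = $285.29 ≈ $285

$285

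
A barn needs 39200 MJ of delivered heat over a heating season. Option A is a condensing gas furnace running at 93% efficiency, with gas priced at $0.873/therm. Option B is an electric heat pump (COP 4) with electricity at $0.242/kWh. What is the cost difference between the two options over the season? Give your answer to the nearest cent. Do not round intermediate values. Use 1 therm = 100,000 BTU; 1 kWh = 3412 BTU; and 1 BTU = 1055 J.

Heat load = 39200 MJ = 39,200,000,000 J / 1055 = 37,156,398 BTU
Gas: input = 37,156,398 / 0.93 = 39,953,116 BTU = 399.5 therm → 399.5 × $0.873 = $348.79
Heat pump: 37,156,398 BTU / 3412 = 10,890 kWh heat; / 4 = 2,722 kWh in → × $0.242 = $658.84
Difference = |$348.79 − $658.84| = $310.05

$310.05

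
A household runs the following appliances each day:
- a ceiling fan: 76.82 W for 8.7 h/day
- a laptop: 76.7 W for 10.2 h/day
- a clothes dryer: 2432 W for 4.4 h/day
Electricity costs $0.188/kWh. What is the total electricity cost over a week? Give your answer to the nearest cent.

ceiling fan: 76.82 W × 8.7 h × 7 d = 4,678 Wh = 4.678 kWh
laptop: 76.7 W × 10.2 h × 7 d = 5,476 Wh = 5.476 kWh
clothes dryer: 2432 W × 4.4 h × 7 d = 74,906 Wh = 74.91 kWh
Total energy = 4.678 + 5.476 + 74.91 = 85.06 kWh
Cost = 85.06 kWh × $0.188 = $15.99

$15.99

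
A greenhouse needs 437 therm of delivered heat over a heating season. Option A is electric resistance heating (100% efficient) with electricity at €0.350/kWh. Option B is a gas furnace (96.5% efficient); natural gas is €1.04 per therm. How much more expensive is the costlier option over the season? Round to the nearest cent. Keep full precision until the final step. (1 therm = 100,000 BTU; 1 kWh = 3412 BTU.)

Heat load = 437 therm × 100,000 = 43,700,000 BTU
Gas: input = 43,700,000 / 0.965 = 45,284,974 BTU = 452.8 therm → 452.8 × €1.04 = €470.96
Electric: 43,700,000 BTU / 3412 = 12,810 kWh → × €0.350 = €4,482.71
Difference = |€470.96 − €4,482.71| = €4,011.74

€4011.74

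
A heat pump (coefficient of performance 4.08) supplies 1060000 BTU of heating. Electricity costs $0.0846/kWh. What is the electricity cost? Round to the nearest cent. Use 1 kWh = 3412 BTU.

$6.44

Heat delivered = 1,060,000 BTU / 3412 = 310.7 kWh
Electrical input = 310.7 kWh / 4.08 = 76.14 kWh
Cost = 76.14 × $0.0846/kWh = $6.44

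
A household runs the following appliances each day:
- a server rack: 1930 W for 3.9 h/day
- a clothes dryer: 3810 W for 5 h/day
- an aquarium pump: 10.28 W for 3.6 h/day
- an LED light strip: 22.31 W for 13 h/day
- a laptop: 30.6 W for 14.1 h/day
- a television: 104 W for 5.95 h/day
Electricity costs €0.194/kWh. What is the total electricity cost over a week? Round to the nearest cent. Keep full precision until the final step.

server rack: 1930 W × 3.9 h × 7 d = 52,689 Wh = 52.69 kWh
clothes dryer: 3810 W × 5 h × 7 d = 133,350 Wh = 133.3 kWh
aquarium pump: 10.28 W × 3.6 h × 7 d = 259 Wh = 0.2591 kWh
LED light strip: 22.31 W × 13 h × 7 d = 2,030 Wh = 2.03 kWh
laptop: 30.6 W × 14.1 h × 7 d = 3,020 Wh = 3.02 kWh
television: 104 W × 5.95 h × 7 d = 4,332 Wh = 4.332 kWh
Total energy = 52.69 + 133.3 + 0.2591 + 2.03 + 3.02 + 4.332 = 195.7 kWh
Cost = 195.7 kWh × €0.194 = €37.96

€37.96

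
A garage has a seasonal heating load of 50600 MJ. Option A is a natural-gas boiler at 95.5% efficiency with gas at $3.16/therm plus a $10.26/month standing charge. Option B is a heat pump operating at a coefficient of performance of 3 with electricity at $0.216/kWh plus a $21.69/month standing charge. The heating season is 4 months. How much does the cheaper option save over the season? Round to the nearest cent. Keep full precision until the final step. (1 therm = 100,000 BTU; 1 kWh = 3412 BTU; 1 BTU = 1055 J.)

$529.20

Heat load = 50600 MJ = 50,600,000,000 J / 1055 = 47,962,085 BTU
Gas: input = 47,962,085 / 0.955 = 50,222,079 BTU = 502.2 therm → 502.2 × $3.16 = $1,587.02; + 4 × $10.26 standing = $1,628.06
Heat pump: 47,962,085 BTU / 3412 = 14,060 kWh heat; / 3 = 4,686 kWh in → × $0.216 = $1,012.10; + 4 × $21.69 standing = $1,098.86
Difference = |$1,628.06 − $1,098.86| = $529.20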